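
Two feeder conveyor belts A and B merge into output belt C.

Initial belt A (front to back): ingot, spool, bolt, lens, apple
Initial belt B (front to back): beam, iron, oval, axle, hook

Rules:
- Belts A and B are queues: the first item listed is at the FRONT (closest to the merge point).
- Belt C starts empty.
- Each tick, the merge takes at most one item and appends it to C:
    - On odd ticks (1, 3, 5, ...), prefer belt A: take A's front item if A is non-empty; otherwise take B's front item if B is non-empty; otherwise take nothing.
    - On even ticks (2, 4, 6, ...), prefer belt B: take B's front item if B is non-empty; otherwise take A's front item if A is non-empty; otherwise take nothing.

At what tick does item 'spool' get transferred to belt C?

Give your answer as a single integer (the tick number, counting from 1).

Tick 1: prefer A, take ingot from A; A=[spool,bolt,lens,apple] B=[beam,iron,oval,axle,hook] C=[ingot]
Tick 2: prefer B, take beam from B; A=[spool,bolt,lens,apple] B=[iron,oval,axle,hook] C=[ingot,beam]
Tick 3: prefer A, take spool from A; A=[bolt,lens,apple] B=[iron,oval,axle,hook] C=[ingot,beam,spool]

Answer: 3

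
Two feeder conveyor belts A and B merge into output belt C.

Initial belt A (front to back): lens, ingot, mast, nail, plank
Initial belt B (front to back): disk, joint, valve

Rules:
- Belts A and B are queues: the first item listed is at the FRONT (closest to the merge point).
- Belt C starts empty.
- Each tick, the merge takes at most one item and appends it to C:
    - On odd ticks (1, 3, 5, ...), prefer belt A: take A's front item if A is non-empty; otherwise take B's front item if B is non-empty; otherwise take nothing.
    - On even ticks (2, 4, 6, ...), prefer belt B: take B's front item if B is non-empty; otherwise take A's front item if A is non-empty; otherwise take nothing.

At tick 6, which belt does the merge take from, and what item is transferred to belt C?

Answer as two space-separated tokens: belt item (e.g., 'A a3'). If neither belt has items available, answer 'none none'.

Answer: B valve

Derivation:
Tick 1: prefer A, take lens from A; A=[ingot,mast,nail,plank] B=[disk,joint,valve] C=[lens]
Tick 2: prefer B, take disk from B; A=[ingot,mast,nail,plank] B=[joint,valve] C=[lens,disk]
Tick 3: prefer A, take ingot from A; A=[mast,nail,plank] B=[joint,valve] C=[lens,disk,ingot]
Tick 4: prefer B, take joint from B; A=[mast,nail,plank] B=[valve] C=[lens,disk,ingot,joint]
Tick 5: prefer A, take mast from A; A=[nail,plank] B=[valve] C=[lens,disk,ingot,joint,mast]
Tick 6: prefer B, take valve from B; A=[nail,plank] B=[-] C=[lens,disk,ingot,joint,mast,valve]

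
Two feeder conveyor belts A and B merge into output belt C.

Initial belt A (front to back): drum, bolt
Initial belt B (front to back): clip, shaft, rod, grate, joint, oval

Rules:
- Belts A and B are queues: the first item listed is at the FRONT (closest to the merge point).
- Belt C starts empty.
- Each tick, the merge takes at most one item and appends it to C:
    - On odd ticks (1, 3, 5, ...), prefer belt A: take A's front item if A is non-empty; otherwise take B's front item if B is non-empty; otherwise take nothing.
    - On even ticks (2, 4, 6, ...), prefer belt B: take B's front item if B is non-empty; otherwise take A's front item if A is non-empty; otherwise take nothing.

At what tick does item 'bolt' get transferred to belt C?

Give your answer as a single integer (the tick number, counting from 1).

Answer: 3

Derivation:
Tick 1: prefer A, take drum from A; A=[bolt] B=[clip,shaft,rod,grate,joint,oval] C=[drum]
Tick 2: prefer B, take clip from B; A=[bolt] B=[shaft,rod,grate,joint,oval] C=[drum,clip]
Tick 3: prefer A, take bolt from A; A=[-] B=[shaft,rod,grate,joint,oval] C=[drum,clip,bolt]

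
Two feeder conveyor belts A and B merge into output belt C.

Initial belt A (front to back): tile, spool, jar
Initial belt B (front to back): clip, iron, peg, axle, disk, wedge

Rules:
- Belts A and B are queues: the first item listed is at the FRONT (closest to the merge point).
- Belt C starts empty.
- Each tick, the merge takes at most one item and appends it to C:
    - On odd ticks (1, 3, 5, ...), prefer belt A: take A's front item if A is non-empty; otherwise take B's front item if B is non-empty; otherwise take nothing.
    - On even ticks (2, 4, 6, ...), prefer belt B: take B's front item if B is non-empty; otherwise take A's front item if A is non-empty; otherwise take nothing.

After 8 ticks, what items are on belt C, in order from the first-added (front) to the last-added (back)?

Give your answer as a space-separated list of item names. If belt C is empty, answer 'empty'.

Tick 1: prefer A, take tile from A; A=[spool,jar] B=[clip,iron,peg,axle,disk,wedge] C=[tile]
Tick 2: prefer B, take clip from B; A=[spool,jar] B=[iron,peg,axle,disk,wedge] C=[tile,clip]
Tick 3: prefer A, take spool from A; A=[jar] B=[iron,peg,axle,disk,wedge] C=[tile,clip,spool]
Tick 4: prefer B, take iron from B; A=[jar] B=[peg,axle,disk,wedge] C=[tile,clip,spool,iron]
Tick 5: prefer A, take jar from A; A=[-] B=[peg,axle,disk,wedge] C=[tile,clip,spool,iron,jar]
Tick 6: prefer B, take peg from B; A=[-] B=[axle,disk,wedge] C=[tile,clip,spool,iron,jar,peg]
Tick 7: prefer A, take axle from B; A=[-] B=[disk,wedge] C=[tile,clip,spool,iron,jar,peg,axle]
Tick 8: prefer B, take disk from B; A=[-] B=[wedge] C=[tile,clip,spool,iron,jar,peg,axle,disk]

Answer: tile clip spool iron jar peg axle disk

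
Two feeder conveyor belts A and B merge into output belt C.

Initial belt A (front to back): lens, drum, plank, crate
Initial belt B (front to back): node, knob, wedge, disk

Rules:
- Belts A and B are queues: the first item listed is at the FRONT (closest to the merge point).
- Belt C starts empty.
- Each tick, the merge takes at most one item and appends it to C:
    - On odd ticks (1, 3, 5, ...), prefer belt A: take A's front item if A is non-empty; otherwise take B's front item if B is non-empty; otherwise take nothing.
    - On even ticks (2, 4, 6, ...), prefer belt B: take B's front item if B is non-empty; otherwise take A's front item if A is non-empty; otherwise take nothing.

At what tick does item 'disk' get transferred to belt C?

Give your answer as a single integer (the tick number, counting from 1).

Tick 1: prefer A, take lens from A; A=[drum,plank,crate] B=[node,knob,wedge,disk] C=[lens]
Tick 2: prefer B, take node from B; A=[drum,plank,crate] B=[knob,wedge,disk] C=[lens,node]
Tick 3: prefer A, take drum from A; A=[plank,crate] B=[knob,wedge,disk] C=[lens,node,drum]
Tick 4: prefer B, take knob from B; A=[plank,crate] B=[wedge,disk] C=[lens,node,drum,knob]
Tick 5: prefer A, take plank from A; A=[crate] B=[wedge,disk] C=[lens,node,drum,knob,plank]
Tick 6: prefer B, take wedge from B; A=[crate] B=[disk] C=[lens,node,drum,knob,plank,wedge]
Tick 7: prefer A, take crate from A; A=[-] B=[disk] C=[lens,node,drum,knob,plank,wedge,crate]
Tick 8: prefer B, take disk from B; A=[-] B=[-] C=[lens,node,drum,knob,plank,wedge,crate,disk]

Answer: 8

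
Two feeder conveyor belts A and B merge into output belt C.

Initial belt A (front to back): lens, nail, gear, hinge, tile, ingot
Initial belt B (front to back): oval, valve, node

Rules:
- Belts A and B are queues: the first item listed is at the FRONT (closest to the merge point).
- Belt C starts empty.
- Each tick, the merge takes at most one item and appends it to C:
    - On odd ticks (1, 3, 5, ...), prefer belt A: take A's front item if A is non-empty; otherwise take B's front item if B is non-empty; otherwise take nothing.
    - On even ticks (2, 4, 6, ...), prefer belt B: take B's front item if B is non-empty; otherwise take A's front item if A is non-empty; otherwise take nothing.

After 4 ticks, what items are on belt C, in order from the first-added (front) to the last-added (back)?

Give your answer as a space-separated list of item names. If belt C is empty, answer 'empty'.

Answer: lens oval nail valve

Derivation:
Tick 1: prefer A, take lens from A; A=[nail,gear,hinge,tile,ingot] B=[oval,valve,node] C=[lens]
Tick 2: prefer B, take oval from B; A=[nail,gear,hinge,tile,ingot] B=[valve,node] C=[lens,oval]
Tick 3: prefer A, take nail from A; A=[gear,hinge,tile,ingot] B=[valve,node] C=[lens,oval,nail]
Tick 4: prefer B, take valve from B; A=[gear,hinge,tile,ingot] B=[node] C=[lens,oval,nail,valve]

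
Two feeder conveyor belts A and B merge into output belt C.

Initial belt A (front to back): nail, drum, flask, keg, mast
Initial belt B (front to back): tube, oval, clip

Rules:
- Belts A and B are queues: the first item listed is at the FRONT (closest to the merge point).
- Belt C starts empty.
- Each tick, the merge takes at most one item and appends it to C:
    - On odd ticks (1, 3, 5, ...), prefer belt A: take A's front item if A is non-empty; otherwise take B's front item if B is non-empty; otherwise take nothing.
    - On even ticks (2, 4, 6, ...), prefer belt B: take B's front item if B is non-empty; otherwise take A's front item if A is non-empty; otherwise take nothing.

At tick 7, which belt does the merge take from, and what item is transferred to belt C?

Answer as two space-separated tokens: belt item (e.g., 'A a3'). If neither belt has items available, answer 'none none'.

Answer: A keg

Derivation:
Tick 1: prefer A, take nail from A; A=[drum,flask,keg,mast] B=[tube,oval,clip] C=[nail]
Tick 2: prefer B, take tube from B; A=[drum,flask,keg,mast] B=[oval,clip] C=[nail,tube]
Tick 3: prefer A, take drum from A; A=[flask,keg,mast] B=[oval,clip] C=[nail,tube,drum]
Tick 4: prefer B, take oval from B; A=[flask,keg,mast] B=[clip] C=[nail,tube,drum,oval]
Tick 5: prefer A, take flask from A; A=[keg,mast] B=[clip] C=[nail,tube,drum,oval,flask]
Tick 6: prefer B, take clip from B; A=[keg,mast] B=[-] C=[nail,tube,drum,oval,flask,clip]
Tick 7: prefer A, take keg from A; A=[mast] B=[-] C=[nail,tube,drum,oval,flask,clip,keg]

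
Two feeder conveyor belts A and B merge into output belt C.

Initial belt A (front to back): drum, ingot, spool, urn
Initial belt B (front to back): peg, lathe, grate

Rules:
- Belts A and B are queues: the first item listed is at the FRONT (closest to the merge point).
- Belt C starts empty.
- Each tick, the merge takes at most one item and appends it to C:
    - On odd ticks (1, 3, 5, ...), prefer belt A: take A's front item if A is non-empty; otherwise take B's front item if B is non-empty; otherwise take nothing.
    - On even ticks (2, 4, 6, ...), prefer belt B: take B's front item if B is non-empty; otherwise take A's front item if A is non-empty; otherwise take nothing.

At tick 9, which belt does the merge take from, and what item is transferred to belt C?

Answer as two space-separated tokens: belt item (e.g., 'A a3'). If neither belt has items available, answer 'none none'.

Tick 1: prefer A, take drum from A; A=[ingot,spool,urn] B=[peg,lathe,grate] C=[drum]
Tick 2: prefer B, take peg from B; A=[ingot,spool,urn] B=[lathe,grate] C=[drum,peg]
Tick 3: prefer A, take ingot from A; A=[spool,urn] B=[lathe,grate] C=[drum,peg,ingot]
Tick 4: prefer B, take lathe from B; A=[spool,urn] B=[grate] C=[drum,peg,ingot,lathe]
Tick 5: prefer A, take spool from A; A=[urn] B=[grate] C=[drum,peg,ingot,lathe,spool]
Tick 6: prefer B, take grate from B; A=[urn] B=[-] C=[drum,peg,ingot,lathe,spool,grate]
Tick 7: prefer A, take urn from A; A=[-] B=[-] C=[drum,peg,ingot,lathe,spool,grate,urn]
Tick 8: prefer B, both empty, nothing taken; A=[-] B=[-] C=[drum,peg,ingot,lathe,spool,grate,urn]
Tick 9: prefer A, both empty, nothing taken; A=[-] B=[-] C=[drum,peg,ingot,lathe,spool,grate,urn]

Answer: none none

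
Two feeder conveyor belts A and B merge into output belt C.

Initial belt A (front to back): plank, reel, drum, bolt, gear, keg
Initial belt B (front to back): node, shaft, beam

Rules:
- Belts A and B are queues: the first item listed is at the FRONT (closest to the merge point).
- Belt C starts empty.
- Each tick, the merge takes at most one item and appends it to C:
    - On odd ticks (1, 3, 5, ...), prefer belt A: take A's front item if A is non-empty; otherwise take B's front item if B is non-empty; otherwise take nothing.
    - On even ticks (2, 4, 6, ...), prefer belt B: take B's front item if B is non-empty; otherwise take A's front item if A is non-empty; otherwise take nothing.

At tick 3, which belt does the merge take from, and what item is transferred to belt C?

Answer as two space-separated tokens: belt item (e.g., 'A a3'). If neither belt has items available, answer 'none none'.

Tick 1: prefer A, take plank from A; A=[reel,drum,bolt,gear,keg] B=[node,shaft,beam] C=[plank]
Tick 2: prefer B, take node from B; A=[reel,drum,bolt,gear,keg] B=[shaft,beam] C=[plank,node]
Tick 3: prefer A, take reel from A; A=[drum,bolt,gear,keg] B=[shaft,beam] C=[plank,node,reel]

Answer: A reel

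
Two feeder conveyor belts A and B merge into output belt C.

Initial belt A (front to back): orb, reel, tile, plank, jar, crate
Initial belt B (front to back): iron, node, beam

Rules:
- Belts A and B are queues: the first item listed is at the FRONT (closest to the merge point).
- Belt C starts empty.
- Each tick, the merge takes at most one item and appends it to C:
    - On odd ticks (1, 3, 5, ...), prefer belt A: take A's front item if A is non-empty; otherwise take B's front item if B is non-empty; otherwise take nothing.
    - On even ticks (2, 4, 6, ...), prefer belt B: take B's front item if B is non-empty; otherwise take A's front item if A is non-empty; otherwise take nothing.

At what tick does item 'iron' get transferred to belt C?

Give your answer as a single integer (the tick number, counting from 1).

Answer: 2

Derivation:
Tick 1: prefer A, take orb from A; A=[reel,tile,plank,jar,crate] B=[iron,node,beam] C=[orb]
Tick 2: prefer B, take iron from B; A=[reel,tile,plank,jar,crate] B=[node,beam] C=[orb,iron]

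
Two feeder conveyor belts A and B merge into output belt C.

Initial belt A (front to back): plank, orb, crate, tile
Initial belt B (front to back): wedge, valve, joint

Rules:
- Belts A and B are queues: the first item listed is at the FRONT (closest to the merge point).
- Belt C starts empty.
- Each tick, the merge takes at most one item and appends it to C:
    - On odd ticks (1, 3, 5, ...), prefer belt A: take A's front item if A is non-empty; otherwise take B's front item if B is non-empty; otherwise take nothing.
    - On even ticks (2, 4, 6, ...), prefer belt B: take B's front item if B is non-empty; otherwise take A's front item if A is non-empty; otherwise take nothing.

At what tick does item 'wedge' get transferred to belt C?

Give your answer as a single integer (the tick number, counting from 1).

Answer: 2

Derivation:
Tick 1: prefer A, take plank from A; A=[orb,crate,tile] B=[wedge,valve,joint] C=[plank]
Tick 2: prefer B, take wedge from B; A=[orb,crate,tile] B=[valve,joint] C=[plank,wedge]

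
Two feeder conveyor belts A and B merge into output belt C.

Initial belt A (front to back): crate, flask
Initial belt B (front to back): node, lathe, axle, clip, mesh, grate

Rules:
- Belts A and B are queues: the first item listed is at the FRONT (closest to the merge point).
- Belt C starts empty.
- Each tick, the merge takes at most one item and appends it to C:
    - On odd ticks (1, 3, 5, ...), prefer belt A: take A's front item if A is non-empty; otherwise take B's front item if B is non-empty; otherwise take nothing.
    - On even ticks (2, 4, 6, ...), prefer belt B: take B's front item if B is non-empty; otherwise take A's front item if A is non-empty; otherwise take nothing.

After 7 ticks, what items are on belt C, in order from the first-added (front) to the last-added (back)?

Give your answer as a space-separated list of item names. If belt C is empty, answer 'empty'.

Tick 1: prefer A, take crate from A; A=[flask] B=[node,lathe,axle,clip,mesh,grate] C=[crate]
Tick 2: prefer B, take node from B; A=[flask] B=[lathe,axle,clip,mesh,grate] C=[crate,node]
Tick 3: prefer A, take flask from A; A=[-] B=[lathe,axle,clip,mesh,grate] C=[crate,node,flask]
Tick 4: prefer B, take lathe from B; A=[-] B=[axle,clip,mesh,grate] C=[crate,node,flask,lathe]
Tick 5: prefer A, take axle from B; A=[-] B=[clip,mesh,grate] C=[crate,node,flask,lathe,axle]
Tick 6: prefer B, take clip from B; A=[-] B=[mesh,grate] C=[crate,node,flask,lathe,axle,clip]
Tick 7: prefer A, take mesh from B; A=[-] B=[grate] C=[crate,node,flask,lathe,axle,clip,mesh]

Answer: crate node flask lathe axle clip mesh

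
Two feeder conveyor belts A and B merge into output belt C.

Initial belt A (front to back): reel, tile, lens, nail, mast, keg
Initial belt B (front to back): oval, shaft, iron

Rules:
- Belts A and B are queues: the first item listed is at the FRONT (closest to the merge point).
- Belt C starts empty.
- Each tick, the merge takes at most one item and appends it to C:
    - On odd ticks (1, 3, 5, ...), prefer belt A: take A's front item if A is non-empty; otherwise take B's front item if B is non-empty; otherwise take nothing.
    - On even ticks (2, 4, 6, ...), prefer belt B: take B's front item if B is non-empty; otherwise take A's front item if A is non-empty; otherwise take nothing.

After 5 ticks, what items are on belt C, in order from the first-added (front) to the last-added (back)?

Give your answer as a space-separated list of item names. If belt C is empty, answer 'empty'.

Tick 1: prefer A, take reel from A; A=[tile,lens,nail,mast,keg] B=[oval,shaft,iron] C=[reel]
Tick 2: prefer B, take oval from B; A=[tile,lens,nail,mast,keg] B=[shaft,iron] C=[reel,oval]
Tick 3: prefer A, take tile from A; A=[lens,nail,mast,keg] B=[shaft,iron] C=[reel,oval,tile]
Tick 4: prefer B, take shaft from B; A=[lens,nail,mast,keg] B=[iron] C=[reel,oval,tile,shaft]
Tick 5: prefer A, take lens from A; A=[nail,mast,keg] B=[iron] C=[reel,oval,tile,shaft,lens]

Answer: reel oval tile shaft lens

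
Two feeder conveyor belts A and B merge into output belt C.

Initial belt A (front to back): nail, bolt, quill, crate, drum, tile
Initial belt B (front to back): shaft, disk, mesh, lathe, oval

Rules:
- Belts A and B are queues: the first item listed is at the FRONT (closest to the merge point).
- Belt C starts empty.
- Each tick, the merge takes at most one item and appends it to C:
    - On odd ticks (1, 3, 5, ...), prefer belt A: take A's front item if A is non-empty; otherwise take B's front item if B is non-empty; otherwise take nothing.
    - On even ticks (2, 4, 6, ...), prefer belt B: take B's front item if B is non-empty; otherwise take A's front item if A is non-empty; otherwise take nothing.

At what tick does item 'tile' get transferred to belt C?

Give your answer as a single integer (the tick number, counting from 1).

Answer: 11

Derivation:
Tick 1: prefer A, take nail from A; A=[bolt,quill,crate,drum,tile] B=[shaft,disk,mesh,lathe,oval] C=[nail]
Tick 2: prefer B, take shaft from B; A=[bolt,quill,crate,drum,tile] B=[disk,mesh,lathe,oval] C=[nail,shaft]
Tick 3: prefer A, take bolt from A; A=[quill,crate,drum,tile] B=[disk,mesh,lathe,oval] C=[nail,shaft,bolt]
Tick 4: prefer B, take disk from B; A=[quill,crate,drum,tile] B=[mesh,lathe,oval] C=[nail,shaft,bolt,disk]
Tick 5: prefer A, take quill from A; A=[crate,drum,tile] B=[mesh,lathe,oval] C=[nail,shaft,bolt,disk,quill]
Tick 6: prefer B, take mesh from B; A=[crate,drum,tile] B=[lathe,oval] C=[nail,shaft,bolt,disk,quill,mesh]
Tick 7: prefer A, take crate from A; A=[drum,tile] B=[lathe,oval] C=[nail,shaft,bolt,disk,quill,mesh,crate]
Tick 8: prefer B, take lathe from B; A=[drum,tile] B=[oval] C=[nail,shaft,bolt,disk,quill,mesh,crate,lathe]
Tick 9: prefer A, take drum from A; A=[tile] B=[oval] C=[nail,shaft,bolt,disk,quill,mesh,crate,lathe,drum]
Tick 10: prefer B, take oval from B; A=[tile] B=[-] C=[nail,shaft,bolt,disk,quill,mesh,crate,lathe,drum,oval]
Tick 11: prefer A, take tile from A; A=[-] B=[-] C=[nail,shaft,bolt,disk,quill,mesh,crate,lathe,drum,oval,tile]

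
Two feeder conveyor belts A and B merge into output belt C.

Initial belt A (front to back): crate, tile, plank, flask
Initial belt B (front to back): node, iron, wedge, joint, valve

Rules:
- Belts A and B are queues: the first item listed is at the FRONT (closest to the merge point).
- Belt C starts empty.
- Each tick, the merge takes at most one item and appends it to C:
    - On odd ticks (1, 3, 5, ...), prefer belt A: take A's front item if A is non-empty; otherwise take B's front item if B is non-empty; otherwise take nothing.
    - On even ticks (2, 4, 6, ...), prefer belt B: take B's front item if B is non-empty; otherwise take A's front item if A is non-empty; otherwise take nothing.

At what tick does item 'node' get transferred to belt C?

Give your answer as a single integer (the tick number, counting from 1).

Answer: 2

Derivation:
Tick 1: prefer A, take crate from A; A=[tile,plank,flask] B=[node,iron,wedge,joint,valve] C=[crate]
Tick 2: prefer B, take node from B; A=[tile,plank,flask] B=[iron,wedge,joint,valve] C=[crate,node]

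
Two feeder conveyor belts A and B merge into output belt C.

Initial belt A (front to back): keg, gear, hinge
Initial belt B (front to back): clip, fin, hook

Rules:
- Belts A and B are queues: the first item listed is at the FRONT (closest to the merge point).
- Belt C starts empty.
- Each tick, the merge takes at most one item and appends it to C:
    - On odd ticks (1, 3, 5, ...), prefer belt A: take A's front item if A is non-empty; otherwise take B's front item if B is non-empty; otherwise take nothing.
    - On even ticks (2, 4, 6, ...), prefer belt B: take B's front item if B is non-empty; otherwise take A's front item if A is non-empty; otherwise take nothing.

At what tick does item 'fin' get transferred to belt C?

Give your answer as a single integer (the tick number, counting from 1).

Answer: 4

Derivation:
Tick 1: prefer A, take keg from A; A=[gear,hinge] B=[clip,fin,hook] C=[keg]
Tick 2: prefer B, take clip from B; A=[gear,hinge] B=[fin,hook] C=[keg,clip]
Tick 3: prefer A, take gear from A; A=[hinge] B=[fin,hook] C=[keg,clip,gear]
Tick 4: prefer B, take fin from B; A=[hinge] B=[hook] C=[keg,clip,gear,fin]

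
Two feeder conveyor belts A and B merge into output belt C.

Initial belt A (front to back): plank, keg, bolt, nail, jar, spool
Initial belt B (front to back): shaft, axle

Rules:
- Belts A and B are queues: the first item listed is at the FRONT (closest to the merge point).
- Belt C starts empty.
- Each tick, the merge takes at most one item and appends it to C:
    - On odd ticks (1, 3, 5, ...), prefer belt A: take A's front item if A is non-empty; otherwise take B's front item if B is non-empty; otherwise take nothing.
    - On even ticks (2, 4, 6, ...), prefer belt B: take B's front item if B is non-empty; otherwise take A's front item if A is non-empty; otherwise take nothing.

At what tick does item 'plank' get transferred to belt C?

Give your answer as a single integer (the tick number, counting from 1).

Answer: 1

Derivation:
Tick 1: prefer A, take plank from A; A=[keg,bolt,nail,jar,spool] B=[shaft,axle] C=[plank]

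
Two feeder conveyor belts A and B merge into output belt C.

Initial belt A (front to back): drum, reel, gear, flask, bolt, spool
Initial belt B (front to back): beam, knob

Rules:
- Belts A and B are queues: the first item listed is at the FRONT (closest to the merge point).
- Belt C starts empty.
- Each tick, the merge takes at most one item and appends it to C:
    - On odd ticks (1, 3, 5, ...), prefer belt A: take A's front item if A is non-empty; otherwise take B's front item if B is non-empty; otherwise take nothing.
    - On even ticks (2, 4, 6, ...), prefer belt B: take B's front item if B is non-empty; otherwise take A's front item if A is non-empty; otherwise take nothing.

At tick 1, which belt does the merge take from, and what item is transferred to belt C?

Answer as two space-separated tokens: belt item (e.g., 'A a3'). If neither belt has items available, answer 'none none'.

Tick 1: prefer A, take drum from A; A=[reel,gear,flask,bolt,spool] B=[beam,knob] C=[drum]

Answer: A drum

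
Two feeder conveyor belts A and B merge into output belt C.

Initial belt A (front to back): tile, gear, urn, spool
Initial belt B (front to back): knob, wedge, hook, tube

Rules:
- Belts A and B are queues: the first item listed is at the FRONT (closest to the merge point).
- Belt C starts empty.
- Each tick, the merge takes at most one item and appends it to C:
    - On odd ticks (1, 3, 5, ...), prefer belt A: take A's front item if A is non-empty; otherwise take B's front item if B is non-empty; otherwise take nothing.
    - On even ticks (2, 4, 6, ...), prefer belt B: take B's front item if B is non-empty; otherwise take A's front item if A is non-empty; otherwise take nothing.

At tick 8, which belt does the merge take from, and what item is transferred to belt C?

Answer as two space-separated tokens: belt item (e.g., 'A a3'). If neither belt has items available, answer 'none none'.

Answer: B tube

Derivation:
Tick 1: prefer A, take tile from A; A=[gear,urn,spool] B=[knob,wedge,hook,tube] C=[tile]
Tick 2: prefer B, take knob from B; A=[gear,urn,spool] B=[wedge,hook,tube] C=[tile,knob]
Tick 3: prefer A, take gear from A; A=[urn,spool] B=[wedge,hook,tube] C=[tile,knob,gear]
Tick 4: prefer B, take wedge from B; A=[urn,spool] B=[hook,tube] C=[tile,knob,gear,wedge]
Tick 5: prefer A, take urn from A; A=[spool] B=[hook,tube] C=[tile,knob,gear,wedge,urn]
Tick 6: prefer B, take hook from B; A=[spool] B=[tube] C=[tile,knob,gear,wedge,urn,hook]
Tick 7: prefer A, take spool from A; A=[-] B=[tube] C=[tile,knob,gear,wedge,urn,hook,spool]
Tick 8: prefer B, take tube from B; A=[-] B=[-] C=[tile,knob,gear,wedge,urn,hook,spool,tube]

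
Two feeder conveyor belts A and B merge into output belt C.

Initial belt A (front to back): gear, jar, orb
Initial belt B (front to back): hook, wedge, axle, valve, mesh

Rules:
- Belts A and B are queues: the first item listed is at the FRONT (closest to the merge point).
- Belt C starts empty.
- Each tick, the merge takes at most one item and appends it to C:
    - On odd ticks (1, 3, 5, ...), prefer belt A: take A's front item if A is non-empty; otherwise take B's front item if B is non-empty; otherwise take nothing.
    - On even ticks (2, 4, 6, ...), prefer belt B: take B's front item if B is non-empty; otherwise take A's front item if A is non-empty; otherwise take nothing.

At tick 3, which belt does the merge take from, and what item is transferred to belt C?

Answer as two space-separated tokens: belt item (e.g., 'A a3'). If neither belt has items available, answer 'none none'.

Tick 1: prefer A, take gear from A; A=[jar,orb] B=[hook,wedge,axle,valve,mesh] C=[gear]
Tick 2: prefer B, take hook from B; A=[jar,orb] B=[wedge,axle,valve,mesh] C=[gear,hook]
Tick 3: prefer A, take jar from A; A=[orb] B=[wedge,axle,valve,mesh] C=[gear,hook,jar]

Answer: A jar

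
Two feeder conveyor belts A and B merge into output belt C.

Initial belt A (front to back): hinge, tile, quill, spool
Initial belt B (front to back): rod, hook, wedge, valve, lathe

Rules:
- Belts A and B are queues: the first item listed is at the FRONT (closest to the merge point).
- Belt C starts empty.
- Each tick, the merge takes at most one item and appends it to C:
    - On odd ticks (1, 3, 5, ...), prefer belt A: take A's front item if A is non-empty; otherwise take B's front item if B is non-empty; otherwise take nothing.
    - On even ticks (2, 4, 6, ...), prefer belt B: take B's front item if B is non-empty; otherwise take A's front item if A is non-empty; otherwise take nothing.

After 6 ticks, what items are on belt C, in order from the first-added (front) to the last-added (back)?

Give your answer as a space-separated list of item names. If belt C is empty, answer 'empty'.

Answer: hinge rod tile hook quill wedge

Derivation:
Tick 1: prefer A, take hinge from A; A=[tile,quill,spool] B=[rod,hook,wedge,valve,lathe] C=[hinge]
Tick 2: prefer B, take rod from B; A=[tile,quill,spool] B=[hook,wedge,valve,lathe] C=[hinge,rod]
Tick 3: prefer A, take tile from A; A=[quill,spool] B=[hook,wedge,valve,lathe] C=[hinge,rod,tile]
Tick 4: prefer B, take hook from B; A=[quill,spool] B=[wedge,valve,lathe] C=[hinge,rod,tile,hook]
Tick 5: prefer A, take quill from A; A=[spool] B=[wedge,valve,lathe] C=[hinge,rod,tile,hook,quill]
Tick 6: prefer B, take wedge from B; A=[spool] B=[valve,lathe] C=[hinge,rod,tile,hook,quill,wedge]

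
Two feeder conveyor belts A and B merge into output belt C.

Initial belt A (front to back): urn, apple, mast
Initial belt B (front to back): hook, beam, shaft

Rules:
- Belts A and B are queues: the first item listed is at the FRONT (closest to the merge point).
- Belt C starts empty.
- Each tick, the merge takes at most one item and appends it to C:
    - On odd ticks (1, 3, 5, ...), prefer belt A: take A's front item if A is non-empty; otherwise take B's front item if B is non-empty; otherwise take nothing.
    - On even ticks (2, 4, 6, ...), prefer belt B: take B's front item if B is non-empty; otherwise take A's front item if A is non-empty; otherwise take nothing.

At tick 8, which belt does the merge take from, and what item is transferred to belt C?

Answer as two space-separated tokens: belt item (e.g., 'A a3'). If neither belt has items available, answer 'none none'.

Answer: none none

Derivation:
Tick 1: prefer A, take urn from A; A=[apple,mast] B=[hook,beam,shaft] C=[urn]
Tick 2: prefer B, take hook from B; A=[apple,mast] B=[beam,shaft] C=[urn,hook]
Tick 3: prefer A, take apple from A; A=[mast] B=[beam,shaft] C=[urn,hook,apple]
Tick 4: prefer B, take beam from B; A=[mast] B=[shaft] C=[urn,hook,apple,beam]
Tick 5: prefer A, take mast from A; A=[-] B=[shaft] C=[urn,hook,apple,beam,mast]
Tick 6: prefer B, take shaft from B; A=[-] B=[-] C=[urn,hook,apple,beam,mast,shaft]
Tick 7: prefer A, both empty, nothing taken; A=[-] B=[-] C=[urn,hook,apple,beam,mast,shaft]
Tick 8: prefer B, both empty, nothing taken; A=[-] B=[-] C=[urn,hook,apple,beam,mast,shaft]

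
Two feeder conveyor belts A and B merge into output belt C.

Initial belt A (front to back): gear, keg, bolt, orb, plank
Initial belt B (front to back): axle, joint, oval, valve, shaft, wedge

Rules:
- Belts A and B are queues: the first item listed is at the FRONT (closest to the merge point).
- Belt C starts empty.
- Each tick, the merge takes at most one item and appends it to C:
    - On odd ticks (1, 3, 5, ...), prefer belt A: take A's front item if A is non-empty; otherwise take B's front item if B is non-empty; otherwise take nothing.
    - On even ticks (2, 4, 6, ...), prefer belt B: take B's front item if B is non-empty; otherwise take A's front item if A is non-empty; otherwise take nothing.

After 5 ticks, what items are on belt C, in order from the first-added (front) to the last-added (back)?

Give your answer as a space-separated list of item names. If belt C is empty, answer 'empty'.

Answer: gear axle keg joint bolt

Derivation:
Tick 1: prefer A, take gear from A; A=[keg,bolt,orb,plank] B=[axle,joint,oval,valve,shaft,wedge] C=[gear]
Tick 2: prefer B, take axle from B; A=[keg,bolt,orb,plank] B=[joint,oval,valve,shaft,wedge] C=[gear,axle]
Tick 3: prefer A, take keg from A; A=[bolt,orb,plank] B=[joint,oval,valve,shaft,wedge] C=[gear,axle,keg]
Tick 4: prefer B, take joint from B; A=[bolt,orb,plank] B=[oval,valve,shaft,wedge] C=[gear,axle,keg,joint]
Tick 5: prefer A, take bolt from A; A=[orb,plank] B=[oval,valve,shaft,wedge] C=[gear,axle,keg,joint,bolt]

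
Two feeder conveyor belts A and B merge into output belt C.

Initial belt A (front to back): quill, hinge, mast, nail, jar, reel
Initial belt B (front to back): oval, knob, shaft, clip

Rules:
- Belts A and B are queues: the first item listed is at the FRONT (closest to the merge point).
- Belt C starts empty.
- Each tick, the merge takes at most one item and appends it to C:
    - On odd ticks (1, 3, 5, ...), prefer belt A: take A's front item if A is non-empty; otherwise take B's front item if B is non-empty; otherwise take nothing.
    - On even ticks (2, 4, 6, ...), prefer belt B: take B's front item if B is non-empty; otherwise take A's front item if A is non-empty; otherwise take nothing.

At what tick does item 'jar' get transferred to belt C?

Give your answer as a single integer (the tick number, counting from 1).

Tick 1: prefer A, take quill from A; A=[hinge,mast,nail,jar,reel] B=[oval,knob,shaft,clip] C=[quill]
Tick 2: prefer B, take oval from B; A=[hinge,mast,nail,jar,reel] B=[knob,shaft,clip] C=[quill,oval]
Tick 3: prefer A, take hinge from A; A=[mast,nail,jar,reel] B=[knob,shaft,clip] C=[quill,oval,hinge]
Tick 4: prefer B, take knob from B; A=[mast,nail,jar,reel] B=[shaft,clip] C=[quill,oval,hinge,knob]
Tick 5: prefer A, take mast from A; A=[nail,jar,reel] B=[shaft,clip] C=[quill,oval,hinge,knob,mast]
Tick 6: prefer B, take shaft from B; A=[nail,jar,reel] B=[clip] C=[quill,oval,hinge,knob,mast,shaft]
Tick 7: prefer A, take nail from A; A=[jar,reel] B=[clip] C=[quill,oval,hinge,knob,mast,shaft,nail]
Tick 8: prefer B, take clip from B; A=[jar,reel] B=[-] C=[quill,oval,hinge,knob,mast,shaft,nail,clip]
Tick 9: prefer A, take jar from A; A=[reel] B=[-] C=[quill,oval,hinge,knob,mast,shaft,nail,clip,jar]

Answer: 9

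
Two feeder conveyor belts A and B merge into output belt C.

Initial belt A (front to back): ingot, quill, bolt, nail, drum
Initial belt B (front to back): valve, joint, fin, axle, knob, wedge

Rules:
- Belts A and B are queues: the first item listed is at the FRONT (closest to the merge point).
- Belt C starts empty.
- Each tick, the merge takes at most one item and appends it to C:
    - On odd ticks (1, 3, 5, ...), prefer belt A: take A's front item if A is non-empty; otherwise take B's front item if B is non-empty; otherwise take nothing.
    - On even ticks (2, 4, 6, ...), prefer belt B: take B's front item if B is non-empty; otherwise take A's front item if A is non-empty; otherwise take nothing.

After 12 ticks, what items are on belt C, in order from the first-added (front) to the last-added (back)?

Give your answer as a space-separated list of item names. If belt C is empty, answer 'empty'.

Answer: ingot valve quill joint bolt fin nail axle drum knob wedge

Derivation:
Tick 1: prefer A, take ingot from A; A=[quill,bolt,nail,drum] B=[valve,joint,fin,axle,knob,wedge] C=[ingot]
Tick 2: prefer B, take valve from B; A=[quill,bolt,nail,drum] B=[joint,fin,axle,knob,wedge] C=[ingot,valve]
Tick 3: prefer A, take quill from A; A=[bolt,nail,drum] B=[joint,fin,axle,knob,wedge] C=[ingot,valve,quill]
Tick 4: prefer B, take joint from B; A=[bolt,nail,drum] B=[fin,axle,knob,wedge] C=[ingot,valve,quill,joint]
Tick 5: prefer A, take bolt from A; A=[nail,drum] B=[fin,axle,knob,wedge] C=[ingot,valve,quill,joint,bolt]
Tick 6: prefer B, take fin from B; A=[nail,drum] B=[axle,knob,wedge] C=[ingot,valve,quill,joint,bolt,fin]
Tick 7: prefer A, take nail from A; A=[drum] B=[axle,knob,wedge] C=[ingot,valve,quill,joint,bolt,fin,nail]
Tick 8: prefer B, take axle from B; A=[drum] B=[knob,wedge] C=[ingot,valve,quill,joint,bolt,fin,nail,axle]
Tick 9: prefer A, take drum from A; A=[-] B=[knob,wedge] C=[ingot,valve,quill,joint,bolt,fin,nail,axle,drum]
Tick 10: prefer B, take knob from B; A=[-] B=[wedge] C=[ingot,valve,quill,joint,bolt,fin,nail,axle,drum,knob]
Tick 11: prefer A, take wedge from B; A=[-] B=[-] C=[ingot,valve,quill,joint,bolt,fin,nail,axle,drum,knob,wedge]
Tick 12: prefer B, both empty, nothing taken; A=[-] B=[-] C=[ingot,valve,quill,joint,bolt,fin,nail,axle,drum,knob,wedge]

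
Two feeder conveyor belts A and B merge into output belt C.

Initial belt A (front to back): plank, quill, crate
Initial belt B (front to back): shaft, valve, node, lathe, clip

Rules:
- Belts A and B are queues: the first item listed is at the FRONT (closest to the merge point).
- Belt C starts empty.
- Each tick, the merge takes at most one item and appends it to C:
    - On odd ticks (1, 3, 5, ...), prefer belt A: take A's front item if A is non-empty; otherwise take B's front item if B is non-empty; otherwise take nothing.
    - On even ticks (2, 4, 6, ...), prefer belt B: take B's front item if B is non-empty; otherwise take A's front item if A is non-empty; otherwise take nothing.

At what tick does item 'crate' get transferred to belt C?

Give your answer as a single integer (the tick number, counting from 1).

Tick 1: prefer A, take plank from A; A=[quill,crate] B=[shaft,valve,node,lathe,clip] C=[plank]
Tick 2: prefer B, take shaft from B; A=[quill,crate] B=[valve,node,lathe,clip] C=[plank,shaft]
Tick 3: prefer A, take quill from A; A=[crate] B=[valve,node,lathe,clip] C=[plank,shaft,quill]
Tick 4: prefer B, take valve from B; A=[crate] B=[node,lathe,clip] C=[plank,shaft,quill,valve]
Tick 5: prefer A, take crate from A; A=[-] B=[node,lathe,clip] C=[plank,shaft,quill,valve,crate]

Answer: 5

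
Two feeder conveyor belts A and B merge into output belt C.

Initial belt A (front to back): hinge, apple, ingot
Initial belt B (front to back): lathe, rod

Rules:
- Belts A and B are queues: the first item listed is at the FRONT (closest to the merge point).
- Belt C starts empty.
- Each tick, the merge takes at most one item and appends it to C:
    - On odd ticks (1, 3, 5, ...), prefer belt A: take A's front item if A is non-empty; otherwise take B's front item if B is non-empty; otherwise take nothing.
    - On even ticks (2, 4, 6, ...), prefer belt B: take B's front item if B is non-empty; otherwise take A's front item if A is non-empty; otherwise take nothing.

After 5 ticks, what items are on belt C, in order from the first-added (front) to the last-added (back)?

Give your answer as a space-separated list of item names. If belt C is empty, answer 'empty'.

Answer: hinge lathe apple rod ingot

Derivation:
Tick 1: prefer A, take hinge from A; A=[apple,ingot] B=[lathe,rod] C=[hinge]
Tick 2: prefer B, take lathe from B; A=[apple,ingot] B=[rod] C=[hinge,lathe]
Tick 3: prefer A, take apple from A; A=[ingot] B=[rod] C=[hinge,lathe,apple]
Tick 4: prefer B, take rod from B; A=[ingot] B=[-] C=[hinge,lathe,apple,rod]
Tick 5: prefer A, take ingot from A; A=[-] B=[-] C=[hinge,lathe,apple,rod,ingot]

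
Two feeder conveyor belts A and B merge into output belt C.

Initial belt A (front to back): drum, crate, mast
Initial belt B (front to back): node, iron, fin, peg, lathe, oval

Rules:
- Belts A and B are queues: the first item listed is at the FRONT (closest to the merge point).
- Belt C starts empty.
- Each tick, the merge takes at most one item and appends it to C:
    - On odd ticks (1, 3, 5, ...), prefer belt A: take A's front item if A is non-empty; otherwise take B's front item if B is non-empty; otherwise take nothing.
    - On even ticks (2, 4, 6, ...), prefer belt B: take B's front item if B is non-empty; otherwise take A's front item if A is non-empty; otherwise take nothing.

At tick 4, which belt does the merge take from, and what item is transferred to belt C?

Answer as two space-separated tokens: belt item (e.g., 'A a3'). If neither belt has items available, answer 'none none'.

Tick 1: prefer A, take drum from A; A=[crate,mast] B=[node,iron,fin,peg,lathe,oval] C=[drum]
Tick 2: prefer B, take node from B; A=[crate,mast] B=[iron,fin,peg,lathe,oval] C=[drum,node]
Tick 3: prefer A, take crate from A; A=[mast] B=[iron,fin,peg,lathe,oval] C=[drum,node,crate]
Tick 4: prefer B, take iron from B; A=[mast] B=[fin,peg,lathe,oval] C=[drum,node,crate,iron]

Answer: B iron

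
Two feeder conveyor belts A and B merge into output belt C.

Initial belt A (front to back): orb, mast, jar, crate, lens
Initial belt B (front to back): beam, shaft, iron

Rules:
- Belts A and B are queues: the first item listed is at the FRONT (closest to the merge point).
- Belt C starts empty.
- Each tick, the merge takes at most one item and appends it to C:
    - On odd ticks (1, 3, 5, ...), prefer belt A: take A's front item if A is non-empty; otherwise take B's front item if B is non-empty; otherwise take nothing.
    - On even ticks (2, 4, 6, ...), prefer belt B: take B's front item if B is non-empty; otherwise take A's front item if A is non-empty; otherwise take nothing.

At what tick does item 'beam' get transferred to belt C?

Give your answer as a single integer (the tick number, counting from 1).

Tick 1: prefer A, take orb from A; A=[mast,jar,crate,lens] B=[beam,shaft,iron] C=[orb]
Tick 2: prefer B, take beam from B; A=[mast,jar,crate,lens] B=[shaft,iron] C=[orb,beam]

Answer: 2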